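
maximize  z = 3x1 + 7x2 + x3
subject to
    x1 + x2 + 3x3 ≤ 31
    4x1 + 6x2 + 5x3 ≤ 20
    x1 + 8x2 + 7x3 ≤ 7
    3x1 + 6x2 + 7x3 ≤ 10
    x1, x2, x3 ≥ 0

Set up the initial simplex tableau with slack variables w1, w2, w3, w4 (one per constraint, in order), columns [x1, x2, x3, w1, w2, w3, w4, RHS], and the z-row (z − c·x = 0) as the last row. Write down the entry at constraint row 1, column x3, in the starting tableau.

3

Constraint 1 has coefficient 3 on x3.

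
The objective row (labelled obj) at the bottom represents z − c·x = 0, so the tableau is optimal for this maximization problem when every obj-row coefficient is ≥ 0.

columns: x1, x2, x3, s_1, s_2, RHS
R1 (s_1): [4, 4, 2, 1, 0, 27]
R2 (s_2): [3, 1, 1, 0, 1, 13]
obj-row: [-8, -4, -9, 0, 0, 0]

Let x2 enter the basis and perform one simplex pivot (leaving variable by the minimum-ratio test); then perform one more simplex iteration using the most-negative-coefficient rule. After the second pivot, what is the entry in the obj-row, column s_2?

14

Ratio test on column x2 — row 1: 27/4 = 27/4; row 2: 13/1 = 13. Minimum is 27/4 at row 1 (s_1 leaves); pivot element 4.
Divide row 1 by 4; eliminate column x2 from the other rows.
Second iteration: most negative obj-row entry is -7 in column x3, so x3 enters.
Ratio test on column x3 — row 1: (27/4)/(1/2) = 27/2; row 2: (25/4)/(1/2) = 25/2. Minimum is 25/2 at row 2 (s_2 leaves); pivot element 1/2.
Divide row 2 by 1/2; eliminate column x3 from the other rows.
After both pivots, the entry at the obj-row, column s_2 is 14.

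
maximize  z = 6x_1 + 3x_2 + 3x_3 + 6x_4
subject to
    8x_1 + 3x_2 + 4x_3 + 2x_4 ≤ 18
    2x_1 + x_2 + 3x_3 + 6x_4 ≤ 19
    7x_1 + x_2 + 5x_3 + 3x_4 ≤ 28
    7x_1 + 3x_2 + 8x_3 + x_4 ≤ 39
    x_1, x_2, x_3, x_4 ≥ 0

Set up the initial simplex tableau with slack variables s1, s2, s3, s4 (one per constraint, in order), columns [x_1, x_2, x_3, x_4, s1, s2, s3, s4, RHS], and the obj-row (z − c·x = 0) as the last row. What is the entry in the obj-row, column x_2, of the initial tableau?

-3

The obj-row carries the negated objective coefficients: the x_2 entry is -3.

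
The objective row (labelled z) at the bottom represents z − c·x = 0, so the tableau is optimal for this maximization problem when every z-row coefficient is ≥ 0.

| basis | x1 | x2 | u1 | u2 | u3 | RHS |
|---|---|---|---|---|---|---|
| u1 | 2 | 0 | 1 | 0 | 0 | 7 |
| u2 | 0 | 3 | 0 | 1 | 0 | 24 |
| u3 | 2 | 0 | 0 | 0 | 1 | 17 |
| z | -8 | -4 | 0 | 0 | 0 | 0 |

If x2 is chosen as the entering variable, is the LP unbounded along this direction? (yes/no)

no

Column x2 has positive entries in row(s) 2, so the ratio test bounds it — not unbounded.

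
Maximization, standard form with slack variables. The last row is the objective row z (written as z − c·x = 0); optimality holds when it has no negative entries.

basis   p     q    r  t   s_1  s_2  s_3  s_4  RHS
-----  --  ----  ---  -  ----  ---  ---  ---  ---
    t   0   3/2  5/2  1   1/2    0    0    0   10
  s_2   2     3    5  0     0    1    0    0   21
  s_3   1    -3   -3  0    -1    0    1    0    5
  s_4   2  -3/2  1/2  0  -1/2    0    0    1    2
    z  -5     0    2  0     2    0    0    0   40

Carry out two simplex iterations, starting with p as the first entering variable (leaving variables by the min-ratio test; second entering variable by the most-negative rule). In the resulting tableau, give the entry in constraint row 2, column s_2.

Ratio test on column p — row 1: entry 0 ≤ 0; row 2: 21/2 = 21/2; row 3: 5/1 = 5; row 4: 2/2 = 1. Minimum is 1 at row 4 (s_4 leaves); pivot element 2.
Divide row 4 by 2; eliminate column p from the other rows.
Second iteration: most negative z-row entry is -15/4 in column q, so q enters.
Ratio test on column q — row 1: 10/(3/2) = 20/3; row 2: 19/(9/2) = 38/9; row 3: entry -9/4 ≤ 0; row 4: entry -3/4 ≤ 0. Minimum is 38/9 at row 2 (s_2 leaves); pivot element 9/2.
Divide row 2 by 9/2; eliminate column q from the other rows.
After both pivots, the entry at constraint row 2, column s_2 is 2/9.

2/9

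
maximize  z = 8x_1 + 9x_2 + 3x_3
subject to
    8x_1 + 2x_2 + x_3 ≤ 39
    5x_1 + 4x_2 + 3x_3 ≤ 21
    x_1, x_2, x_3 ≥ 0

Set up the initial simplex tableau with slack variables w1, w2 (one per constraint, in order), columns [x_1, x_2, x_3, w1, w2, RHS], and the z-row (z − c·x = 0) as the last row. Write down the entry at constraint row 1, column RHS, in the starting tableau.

The RHS of constraint 1 is b_1 = 39.

39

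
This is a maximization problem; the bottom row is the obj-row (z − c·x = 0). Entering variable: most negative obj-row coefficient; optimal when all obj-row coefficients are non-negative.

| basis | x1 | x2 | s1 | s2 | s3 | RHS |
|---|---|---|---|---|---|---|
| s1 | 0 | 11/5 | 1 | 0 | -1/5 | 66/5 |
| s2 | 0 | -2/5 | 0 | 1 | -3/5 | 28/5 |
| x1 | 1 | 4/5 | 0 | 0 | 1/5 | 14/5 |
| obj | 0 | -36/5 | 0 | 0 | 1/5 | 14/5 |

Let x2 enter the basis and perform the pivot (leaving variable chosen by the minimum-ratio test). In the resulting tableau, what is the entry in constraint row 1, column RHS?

11/2

Ratio test on column x2 — row 1: (66/5)/(11/5) = 6; row 2: entry -2/5 ≤ 0; row 3: (14/5)/(4/5) = 7/2. Minimum is 7/2 at row 3 (x1 leaves); pivot element 4/5.
Divide row 3 by 4/5; eliminate column x2 from the other rows.
Row 1 update in column RHS: 66/5 − (11/5)·(7/2) = 11/2.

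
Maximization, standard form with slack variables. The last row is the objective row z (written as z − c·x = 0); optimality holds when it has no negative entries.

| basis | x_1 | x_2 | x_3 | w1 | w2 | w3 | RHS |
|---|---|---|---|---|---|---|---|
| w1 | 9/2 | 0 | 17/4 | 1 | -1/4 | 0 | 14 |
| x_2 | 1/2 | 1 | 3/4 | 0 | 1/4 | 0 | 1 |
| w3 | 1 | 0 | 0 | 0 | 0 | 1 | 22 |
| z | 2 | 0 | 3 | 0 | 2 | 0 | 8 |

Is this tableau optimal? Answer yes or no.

yes

Every z-row coefficient is ≥ 0, so the tableau is optimal.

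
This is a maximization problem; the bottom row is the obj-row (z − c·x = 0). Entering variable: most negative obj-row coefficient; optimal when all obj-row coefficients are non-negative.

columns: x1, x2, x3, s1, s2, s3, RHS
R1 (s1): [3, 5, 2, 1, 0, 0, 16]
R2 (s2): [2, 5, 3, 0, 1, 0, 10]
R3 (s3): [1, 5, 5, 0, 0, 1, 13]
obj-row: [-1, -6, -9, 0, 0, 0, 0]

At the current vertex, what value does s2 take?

s2 is basic (row 2); its value is the RHS of that row, 10.

10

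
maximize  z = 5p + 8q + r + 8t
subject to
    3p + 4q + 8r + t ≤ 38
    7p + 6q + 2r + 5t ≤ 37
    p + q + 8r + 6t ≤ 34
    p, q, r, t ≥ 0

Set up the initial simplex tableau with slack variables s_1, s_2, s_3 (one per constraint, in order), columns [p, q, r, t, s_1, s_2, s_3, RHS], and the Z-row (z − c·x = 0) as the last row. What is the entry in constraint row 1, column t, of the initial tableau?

Constraint 1 has coefficient 1 on t.

1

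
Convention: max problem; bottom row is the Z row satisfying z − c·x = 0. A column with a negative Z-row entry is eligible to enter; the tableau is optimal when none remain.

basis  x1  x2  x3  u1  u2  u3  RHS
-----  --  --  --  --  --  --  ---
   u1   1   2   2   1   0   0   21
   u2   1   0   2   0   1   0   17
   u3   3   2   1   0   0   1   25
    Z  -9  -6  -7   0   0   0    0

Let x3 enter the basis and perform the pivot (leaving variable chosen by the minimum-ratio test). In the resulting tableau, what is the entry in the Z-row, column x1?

-11/2

Ratio test on column x3 — row 1: 21/2 = 21/2; row 2: 17/2 = 17/2; row 3: 25/1 = 25. Minimum is 17/2 at row 2 (u2 leaves); pivot element 2.
Divide row 2 by 2; eliminate column x3 from the other rows.
Z-row update in column x1: -9 − (-7)·(1/2) = -11/2.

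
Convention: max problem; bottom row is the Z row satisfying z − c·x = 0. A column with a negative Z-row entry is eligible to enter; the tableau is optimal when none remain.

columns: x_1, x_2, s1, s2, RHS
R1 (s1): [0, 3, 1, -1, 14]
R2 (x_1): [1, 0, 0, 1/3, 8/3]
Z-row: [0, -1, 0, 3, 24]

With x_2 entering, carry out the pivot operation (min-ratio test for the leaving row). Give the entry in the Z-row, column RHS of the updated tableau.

Ratio test on column x_2 — row 1: 14/3 = 14/3; row 2: entry 0 ≤ 0. Minimum is 14/3 at row 1 (s1 leaves); pivot element 3.
Divide row 1 by 3; eliminate column x_2 from the other rows.
Z-row update in column RHS: 24 − (-1)·(14/3) = 86/3.

86/3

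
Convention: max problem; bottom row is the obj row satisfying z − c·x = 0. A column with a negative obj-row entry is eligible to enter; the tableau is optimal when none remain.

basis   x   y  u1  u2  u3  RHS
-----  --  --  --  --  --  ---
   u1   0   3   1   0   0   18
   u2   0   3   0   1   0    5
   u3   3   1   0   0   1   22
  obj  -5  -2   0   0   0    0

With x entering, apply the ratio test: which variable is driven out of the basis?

Column x entries and ratios — u1: 0 ≤ 0, skip; u2: 0 ≤ 0, skip; u3: 22/3 = 22/3.
Smallest ratio is 22/3 in the row of u3, so u3 leaves.

u3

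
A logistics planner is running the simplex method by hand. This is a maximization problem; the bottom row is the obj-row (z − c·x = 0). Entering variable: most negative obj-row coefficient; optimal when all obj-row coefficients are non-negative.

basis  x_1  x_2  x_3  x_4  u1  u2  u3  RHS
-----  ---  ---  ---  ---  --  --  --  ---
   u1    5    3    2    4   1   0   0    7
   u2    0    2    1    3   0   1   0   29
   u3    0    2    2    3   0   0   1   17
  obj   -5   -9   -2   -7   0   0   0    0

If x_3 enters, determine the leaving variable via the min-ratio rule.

Column x_3 entries and ratios — u1: 7/2 = 7/2; u2: 29/1 = 29; u3: 17/2 = 17/2.
Smallest ratio is 7/2 in the row of u1, so u1 leaves.

u1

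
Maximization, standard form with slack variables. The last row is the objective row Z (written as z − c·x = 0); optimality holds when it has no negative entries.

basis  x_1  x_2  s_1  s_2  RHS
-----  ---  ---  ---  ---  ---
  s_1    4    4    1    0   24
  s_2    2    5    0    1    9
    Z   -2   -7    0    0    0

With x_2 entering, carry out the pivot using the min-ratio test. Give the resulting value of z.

63/5

Ratio test on column x_2 — row 1: 24/4 = 6; row 2: 9/5 = 9/5. Minimum is 9/5 at row 2 (s_2 leaves); pivot element 5.
Pivot on row 2; the Z-row RHS becomes 0 − (-7)·(9/5) = 63/5.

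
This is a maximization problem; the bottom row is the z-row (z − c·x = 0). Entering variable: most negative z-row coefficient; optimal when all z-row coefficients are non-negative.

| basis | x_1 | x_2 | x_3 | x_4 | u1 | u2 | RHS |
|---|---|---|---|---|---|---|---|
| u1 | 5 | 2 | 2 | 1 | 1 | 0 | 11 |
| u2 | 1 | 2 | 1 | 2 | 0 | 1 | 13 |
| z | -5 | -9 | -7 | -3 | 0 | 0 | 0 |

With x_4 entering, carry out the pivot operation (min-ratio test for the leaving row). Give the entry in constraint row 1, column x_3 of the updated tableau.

3/2

Ratio test on column x_4 — row 1: 11/1 = 11; row 2: 13/2 = 13/2. Minimum is 13/2 at row 2 (u2 leaves); pivot element 2.
Divide row 2 by 2; eliminate column x_4 from the other rows.
Row 1 update in column x_3: 2 − 1·(1/2) = 3/2.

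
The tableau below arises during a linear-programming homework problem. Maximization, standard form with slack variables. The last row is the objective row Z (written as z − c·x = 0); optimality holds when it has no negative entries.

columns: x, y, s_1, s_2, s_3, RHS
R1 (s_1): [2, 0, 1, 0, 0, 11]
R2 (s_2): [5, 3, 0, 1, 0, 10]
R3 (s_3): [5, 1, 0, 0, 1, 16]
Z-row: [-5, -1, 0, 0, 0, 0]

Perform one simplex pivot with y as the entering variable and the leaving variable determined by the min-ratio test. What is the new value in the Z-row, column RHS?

Ratio test on column y — row 1: entry 0 ≤ 0; row 2: 10/3 = 10/3; row 3: 16/1 = 16. Minimum is 10/3 at row 2 (s_2 leaves); pivot element 3.
Divide row 2 by 3; eliminate column y from the other rows.
Z-row update in column RHS: 0 − (-1)·(10/3) = 10/3.

10/3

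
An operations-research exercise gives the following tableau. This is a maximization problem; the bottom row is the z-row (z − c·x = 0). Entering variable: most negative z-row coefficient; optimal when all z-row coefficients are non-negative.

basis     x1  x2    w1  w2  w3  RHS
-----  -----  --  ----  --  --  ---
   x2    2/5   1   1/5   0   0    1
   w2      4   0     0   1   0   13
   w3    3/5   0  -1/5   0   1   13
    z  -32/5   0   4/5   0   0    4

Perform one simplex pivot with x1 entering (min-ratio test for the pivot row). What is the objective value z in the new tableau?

Ratio test on column x1 — row 1: 1/(2/5) = 5/2; row 2: 13/4 = 13/4; row 3: 13/(3/5) = 65/3. Minimum is 5/2 at row 1 (x2 leaves); pivot element 2/5.
Pivot on row 1; the z-row RHS becomes 4 − (-32/5)·(5/2) = 20.

20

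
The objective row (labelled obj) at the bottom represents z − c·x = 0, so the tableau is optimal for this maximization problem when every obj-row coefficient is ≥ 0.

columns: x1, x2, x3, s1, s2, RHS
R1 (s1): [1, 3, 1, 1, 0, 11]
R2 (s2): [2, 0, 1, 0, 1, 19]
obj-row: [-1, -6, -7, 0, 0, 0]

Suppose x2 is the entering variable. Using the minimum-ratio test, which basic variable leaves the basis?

s1

Column x2 entries and ratios — s1: 11/3 = 11/3; s2: 0 ≤ 0, skip.
Smallest ratio is 11/3 in the row of s1, so s1 leaves.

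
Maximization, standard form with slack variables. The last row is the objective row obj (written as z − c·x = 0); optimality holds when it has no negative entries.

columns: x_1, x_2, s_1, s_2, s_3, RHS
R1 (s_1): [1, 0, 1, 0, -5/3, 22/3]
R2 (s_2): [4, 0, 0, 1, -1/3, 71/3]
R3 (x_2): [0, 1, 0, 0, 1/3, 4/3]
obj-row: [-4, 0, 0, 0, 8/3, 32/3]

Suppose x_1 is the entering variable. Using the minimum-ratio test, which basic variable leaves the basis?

Column x_1 entries and ratios — s_1: (22/3)/1 = 22/3; s_2: (71/3)/4 = 71/12; x_2: 0 ≤ 0, skip.
Smallest ratio is 71/12 in the row of s_2, so s_2 leaves.

s_2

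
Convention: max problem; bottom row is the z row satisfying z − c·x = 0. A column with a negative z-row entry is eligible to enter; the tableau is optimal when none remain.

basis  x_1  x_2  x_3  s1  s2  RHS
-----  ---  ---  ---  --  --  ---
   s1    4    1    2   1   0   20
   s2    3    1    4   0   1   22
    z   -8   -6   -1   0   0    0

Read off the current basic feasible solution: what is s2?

s2 is basic (row 2); its value is the RHS of that row, 22.

22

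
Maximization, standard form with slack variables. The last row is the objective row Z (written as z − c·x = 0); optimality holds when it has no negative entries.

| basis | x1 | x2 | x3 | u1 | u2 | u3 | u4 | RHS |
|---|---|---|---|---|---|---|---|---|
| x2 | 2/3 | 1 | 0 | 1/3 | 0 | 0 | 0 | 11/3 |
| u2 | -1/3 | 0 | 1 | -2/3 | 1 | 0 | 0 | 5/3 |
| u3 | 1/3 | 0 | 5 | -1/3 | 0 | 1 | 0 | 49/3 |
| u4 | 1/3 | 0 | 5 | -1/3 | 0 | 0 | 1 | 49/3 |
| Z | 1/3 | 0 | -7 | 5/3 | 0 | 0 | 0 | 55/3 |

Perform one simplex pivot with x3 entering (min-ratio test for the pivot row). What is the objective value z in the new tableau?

30

Ratio test on column x3 — row 1: entry 0 ≤ 0; row 2: (5/3)/1 = 5/3; row 3: (49/3)/5 = 49/15; row 4: (49/3)/5 = 49/15. Minimum is 5/3 at row 2 (u2 leaves); pivot element 1.
Pivot on row 2; the Z-row RHS becomes 55/3 − (-7)·(5/3) = 30.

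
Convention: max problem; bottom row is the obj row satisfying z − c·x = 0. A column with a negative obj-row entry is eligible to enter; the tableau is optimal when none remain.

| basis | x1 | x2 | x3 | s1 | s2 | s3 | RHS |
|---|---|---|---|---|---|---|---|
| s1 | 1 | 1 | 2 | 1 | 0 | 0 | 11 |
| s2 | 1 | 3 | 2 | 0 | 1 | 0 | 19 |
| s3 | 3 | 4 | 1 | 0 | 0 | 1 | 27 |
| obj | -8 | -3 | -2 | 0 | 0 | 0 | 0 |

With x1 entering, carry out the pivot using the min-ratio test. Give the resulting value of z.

72

Ratio test on column x1 — row 1: 11/1 = 11; row 2: 19/1 = 19; row 3: 27/3 = 9. Minimum is 9 at row 3 (s3 leaves); pivot element 3.
Pivot on row 3; the obj-row RHS becomes 0 − (-8)·9 = 72.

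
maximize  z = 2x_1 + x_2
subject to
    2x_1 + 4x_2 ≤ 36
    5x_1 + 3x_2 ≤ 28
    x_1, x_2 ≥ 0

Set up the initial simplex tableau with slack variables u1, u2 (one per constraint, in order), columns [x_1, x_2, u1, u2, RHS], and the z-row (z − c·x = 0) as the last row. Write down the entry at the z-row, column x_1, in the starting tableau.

-2

The z-row carries the negated objective coefficients: the x_1 entry is -2.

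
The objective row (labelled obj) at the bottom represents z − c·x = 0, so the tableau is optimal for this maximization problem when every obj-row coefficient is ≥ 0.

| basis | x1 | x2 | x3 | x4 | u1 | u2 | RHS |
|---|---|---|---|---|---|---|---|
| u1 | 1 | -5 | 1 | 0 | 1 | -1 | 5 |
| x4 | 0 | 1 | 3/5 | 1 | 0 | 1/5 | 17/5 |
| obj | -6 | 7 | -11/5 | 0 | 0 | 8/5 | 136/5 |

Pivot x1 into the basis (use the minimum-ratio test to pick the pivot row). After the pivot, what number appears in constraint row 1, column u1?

1

Ratio test on column x1 — row 1: 5/1 = 5; row 2: entry 0 ≤ 0. Minimum is 5 at row 1 (u1 leaves); pivot element 1.
Divide row 1 by 1; eliminate column x1 from the other rows.
In the new row 1, the u1 entry is the old entry divided by the pivot: 1/1 = 1.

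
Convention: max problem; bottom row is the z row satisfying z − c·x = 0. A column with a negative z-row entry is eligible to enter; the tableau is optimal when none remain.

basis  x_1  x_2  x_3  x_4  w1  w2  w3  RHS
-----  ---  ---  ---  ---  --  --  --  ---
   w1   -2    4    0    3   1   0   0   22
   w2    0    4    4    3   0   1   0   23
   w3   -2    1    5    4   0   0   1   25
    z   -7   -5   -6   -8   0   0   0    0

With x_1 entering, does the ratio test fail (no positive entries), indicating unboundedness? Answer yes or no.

yes

Every constraint-row entry in column x_1 is ≤ 0, so increasing x_1 is unbounded.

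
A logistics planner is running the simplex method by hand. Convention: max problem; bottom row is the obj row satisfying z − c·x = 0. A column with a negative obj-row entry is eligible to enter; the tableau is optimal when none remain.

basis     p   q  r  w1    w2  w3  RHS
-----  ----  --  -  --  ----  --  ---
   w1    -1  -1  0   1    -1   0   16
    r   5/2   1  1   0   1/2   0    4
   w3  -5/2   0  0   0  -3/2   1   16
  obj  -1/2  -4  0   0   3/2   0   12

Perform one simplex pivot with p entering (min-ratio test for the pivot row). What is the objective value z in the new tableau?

Ratio test on column p — row 1: entry -1 ≤ 0; row 2: 4/(5/2) = 8/5; row 3: entry -5/2 ≤ 0. Minimum is 8/5 at row 2 (r leaves); pivot element 5/2.
Pivot on row 2; the obj-row RHS becomes 12 − (-1/2)·(8/5) = 64/5.

64/5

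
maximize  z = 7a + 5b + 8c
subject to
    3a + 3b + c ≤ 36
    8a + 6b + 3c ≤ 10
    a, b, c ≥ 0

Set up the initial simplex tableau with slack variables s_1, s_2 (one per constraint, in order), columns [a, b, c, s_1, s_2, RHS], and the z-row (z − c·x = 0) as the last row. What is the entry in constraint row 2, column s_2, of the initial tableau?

1

Slack s_2 belongs to constraint 2; its column is the unit vector e_2, so the entry in row 2 is 1.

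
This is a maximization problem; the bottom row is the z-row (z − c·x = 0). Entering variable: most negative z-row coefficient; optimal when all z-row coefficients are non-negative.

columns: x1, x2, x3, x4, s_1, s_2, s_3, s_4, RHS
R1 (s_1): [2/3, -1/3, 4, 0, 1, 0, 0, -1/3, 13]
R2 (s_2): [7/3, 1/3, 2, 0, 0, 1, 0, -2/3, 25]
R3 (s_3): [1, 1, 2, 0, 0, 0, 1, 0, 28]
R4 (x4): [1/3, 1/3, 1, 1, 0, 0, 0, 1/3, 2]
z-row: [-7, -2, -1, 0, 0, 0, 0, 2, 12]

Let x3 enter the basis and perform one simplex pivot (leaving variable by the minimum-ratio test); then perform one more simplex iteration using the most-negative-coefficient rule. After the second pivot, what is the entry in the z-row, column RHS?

Ratio test on column x3 — row 1: 13/4 = 13/4; row 2: 25/2 = 25/2; row 3: 28/2 = 14; row 4: 2/1 = 2. Minimum is 2 at row 4 (x4 leaves); pivot element 1.
Divide row 4 by 1; eliminate column x3 from the other rows.
Second iteration: most negative z-row entry is -20/3 in column x1, so x1 enters.
Ratio test on column x1 — row 1: entry -2/3 ≤ 0; row 2: 21/(5/3) = 63/5; row 3: 24/(1/3) = 72; row 4: 2/(1/3) = 6. Minimum is 6 at row 4 (x3 leaves); pivot element 1/3.
Divide row 4 by 1/3; eliminate column x1 from the other rows.
After both pivots, the entry at the z-row, column RHS is 54.

54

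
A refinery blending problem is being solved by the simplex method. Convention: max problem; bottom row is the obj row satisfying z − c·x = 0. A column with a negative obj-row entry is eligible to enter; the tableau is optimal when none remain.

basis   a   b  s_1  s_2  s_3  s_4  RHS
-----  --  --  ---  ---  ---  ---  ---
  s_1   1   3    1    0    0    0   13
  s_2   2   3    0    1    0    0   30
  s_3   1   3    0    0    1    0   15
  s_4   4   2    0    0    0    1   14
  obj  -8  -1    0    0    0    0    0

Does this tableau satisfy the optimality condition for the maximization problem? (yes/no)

The obj-row has a negative entry -8 in column a, so it is not optimal.

no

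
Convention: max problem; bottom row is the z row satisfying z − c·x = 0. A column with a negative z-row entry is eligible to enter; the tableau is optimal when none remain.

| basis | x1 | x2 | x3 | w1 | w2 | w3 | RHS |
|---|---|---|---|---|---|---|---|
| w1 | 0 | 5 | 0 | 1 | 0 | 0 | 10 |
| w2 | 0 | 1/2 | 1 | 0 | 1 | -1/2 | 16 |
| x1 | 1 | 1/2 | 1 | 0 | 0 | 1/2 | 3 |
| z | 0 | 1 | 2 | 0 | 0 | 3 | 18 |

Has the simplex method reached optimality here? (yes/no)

Every z-row coefficient is ≥ 0, so the tableau is optimal.

yes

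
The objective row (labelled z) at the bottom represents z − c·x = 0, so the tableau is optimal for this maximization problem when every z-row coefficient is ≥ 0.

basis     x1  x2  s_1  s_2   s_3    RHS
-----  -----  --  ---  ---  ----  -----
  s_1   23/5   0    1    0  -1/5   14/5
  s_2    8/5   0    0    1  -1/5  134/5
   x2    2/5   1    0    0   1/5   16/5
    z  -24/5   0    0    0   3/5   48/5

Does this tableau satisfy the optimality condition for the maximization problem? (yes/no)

The z-row has a negative entry -24/5 in column x1, so it is not optimal.

no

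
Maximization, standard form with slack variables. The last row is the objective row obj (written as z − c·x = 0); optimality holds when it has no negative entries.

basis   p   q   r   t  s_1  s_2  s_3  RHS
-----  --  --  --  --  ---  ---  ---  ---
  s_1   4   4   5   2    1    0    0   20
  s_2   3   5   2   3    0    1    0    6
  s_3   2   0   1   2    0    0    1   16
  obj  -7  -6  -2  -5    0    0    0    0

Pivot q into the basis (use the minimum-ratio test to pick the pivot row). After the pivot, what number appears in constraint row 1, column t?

Ratio test on column q — row 1: 20/4 = 5; row 2: 6/5 = 6/5; row 3: entry 0 ≤ 0. Minimum is 6/5 at row 2 (s_2 leaves); pivot element 5.
Divide row 2 by 5; eliminate column q from the other rows.
Row 1 update in column t: 2 − 4·(3/5) = -2/5.

-2/5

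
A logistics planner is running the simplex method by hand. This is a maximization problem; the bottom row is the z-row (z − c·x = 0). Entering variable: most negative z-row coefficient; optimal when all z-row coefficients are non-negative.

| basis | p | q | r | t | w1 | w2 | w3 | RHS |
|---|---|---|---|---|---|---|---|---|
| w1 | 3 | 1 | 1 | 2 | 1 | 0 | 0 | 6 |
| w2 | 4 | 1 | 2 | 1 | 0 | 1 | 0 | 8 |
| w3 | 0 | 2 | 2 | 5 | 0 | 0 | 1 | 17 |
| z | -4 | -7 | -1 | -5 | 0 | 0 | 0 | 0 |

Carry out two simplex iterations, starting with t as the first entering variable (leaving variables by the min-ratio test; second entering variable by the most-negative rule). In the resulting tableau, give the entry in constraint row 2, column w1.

-1

Ratio test on column t — row 1: 6/2 = 3; row 2: 8/1 = 8; row 3: 17/5 = 17/5. Minimum is 3 at row 1 (w1 leaves); pivot element 2.
Divide row 1 by 2; eliminate column t from the other rows.
Second iteration: most negative z-row entry is -9/2 in column q, so q enters.
Ratio test on column q — row 1: 3/(1/2) = 6; row 2: 5/(1/2) = 10; row 3: entry -1/2 ≤ 0. Minimum is 6 at row 1 (t leaves); pivot element 1/2.
Divide row 1 by 1/2; eliminate column q from the other rows.
After both pivots, the entry at constraint row 2, column w1 is -1.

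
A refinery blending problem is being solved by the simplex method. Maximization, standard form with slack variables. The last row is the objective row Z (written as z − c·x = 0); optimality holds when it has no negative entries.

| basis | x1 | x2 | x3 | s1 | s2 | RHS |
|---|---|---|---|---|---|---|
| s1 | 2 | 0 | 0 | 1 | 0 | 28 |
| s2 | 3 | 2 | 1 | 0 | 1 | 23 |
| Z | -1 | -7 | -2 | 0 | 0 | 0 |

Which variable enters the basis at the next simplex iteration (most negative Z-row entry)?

Negative Z-row entries: x1: -1, x2: -7, x3: -2.
The most negative is -7 in column x2, so x2 enters.

x2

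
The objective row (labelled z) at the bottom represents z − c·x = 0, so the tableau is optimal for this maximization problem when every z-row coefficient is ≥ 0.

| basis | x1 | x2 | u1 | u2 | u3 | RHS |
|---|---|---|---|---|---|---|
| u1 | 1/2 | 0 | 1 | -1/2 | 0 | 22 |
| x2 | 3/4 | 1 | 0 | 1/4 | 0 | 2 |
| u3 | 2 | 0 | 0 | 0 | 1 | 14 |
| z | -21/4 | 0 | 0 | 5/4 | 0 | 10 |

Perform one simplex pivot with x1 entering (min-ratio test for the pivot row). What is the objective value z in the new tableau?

Ratio test on column x1 — row 1: 22/(1/2) = 44; row 2: 2/(3/4) = 8/3; row 3: 14/2 = 7. Minimum is 8/3 at row 2 (x2 leaves); pivot element 3/4.
Pivot on row 2; the z-row RHS becomes 10 − (-21/4)·(8/3) = 24.

24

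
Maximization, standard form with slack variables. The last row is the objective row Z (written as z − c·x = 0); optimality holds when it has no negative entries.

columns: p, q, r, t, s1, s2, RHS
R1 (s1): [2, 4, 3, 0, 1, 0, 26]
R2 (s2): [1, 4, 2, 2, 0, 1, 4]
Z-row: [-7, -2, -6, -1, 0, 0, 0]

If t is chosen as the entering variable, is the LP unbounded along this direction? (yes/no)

no

Column t has positive entries in row(s) 2, so the ratio test bounds it — not unbounded.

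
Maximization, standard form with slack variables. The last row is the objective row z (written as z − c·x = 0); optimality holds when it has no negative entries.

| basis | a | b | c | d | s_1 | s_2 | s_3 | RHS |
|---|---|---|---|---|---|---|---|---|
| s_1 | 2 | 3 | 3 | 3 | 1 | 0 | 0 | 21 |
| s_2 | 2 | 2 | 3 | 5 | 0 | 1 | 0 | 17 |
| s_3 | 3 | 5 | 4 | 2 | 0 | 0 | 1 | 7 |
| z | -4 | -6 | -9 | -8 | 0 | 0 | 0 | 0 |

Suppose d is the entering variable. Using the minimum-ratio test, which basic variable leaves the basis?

s_2

Column d entries and ratios — s_1: 21/3 = 7; s_2: 17/5 = 17/5; s_3: 7/2 = 7/2.
Smallest ratio is 17/5 in the row of s_2, so s_2 leaves.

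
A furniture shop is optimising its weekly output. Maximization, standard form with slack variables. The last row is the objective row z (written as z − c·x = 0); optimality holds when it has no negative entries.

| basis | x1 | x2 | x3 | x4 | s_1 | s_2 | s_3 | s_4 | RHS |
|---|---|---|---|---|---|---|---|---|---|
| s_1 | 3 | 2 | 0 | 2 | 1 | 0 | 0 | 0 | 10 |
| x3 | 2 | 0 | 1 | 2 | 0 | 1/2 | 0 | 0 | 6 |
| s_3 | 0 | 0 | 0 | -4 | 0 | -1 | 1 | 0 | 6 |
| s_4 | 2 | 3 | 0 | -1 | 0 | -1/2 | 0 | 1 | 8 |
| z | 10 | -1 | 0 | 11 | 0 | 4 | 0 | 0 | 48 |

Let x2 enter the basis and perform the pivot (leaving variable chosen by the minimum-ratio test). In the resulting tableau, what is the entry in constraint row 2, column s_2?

1/2

Ratio test on column x2 — row 1: 10/2 = 5; row 2: entry 0 ≤ 0; row 3: entry 0 ≤ 0; row 4: 8/3 = 8/3. Minimum is 8/3 at row 4 (s_4 leaves); pivot element 3.
Divide row 4 by 3; eliminate column x2 from the other rows.
Row 2 update in column s_2: 1/2 − 0·(-1/6) = 1/2.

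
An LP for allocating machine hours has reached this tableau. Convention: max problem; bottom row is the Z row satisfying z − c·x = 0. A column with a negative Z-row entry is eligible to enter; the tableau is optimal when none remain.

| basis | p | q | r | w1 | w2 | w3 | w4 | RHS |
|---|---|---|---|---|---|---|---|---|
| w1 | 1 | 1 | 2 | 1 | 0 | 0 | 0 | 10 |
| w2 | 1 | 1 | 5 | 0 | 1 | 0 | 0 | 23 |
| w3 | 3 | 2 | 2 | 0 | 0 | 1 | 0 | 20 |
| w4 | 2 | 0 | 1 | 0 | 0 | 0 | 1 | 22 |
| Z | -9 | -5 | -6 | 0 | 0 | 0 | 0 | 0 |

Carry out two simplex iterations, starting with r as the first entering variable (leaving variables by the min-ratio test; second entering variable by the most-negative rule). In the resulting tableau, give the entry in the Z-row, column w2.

Ratio test on column r — row 1: 10/2 = 5; row 2: 23/5 = 23/5; row 3: 20/2 = 10; row 4: 22/1 = 22. Minimum is 23/5 at row 2 (w2 leaves); pivot element 5.
Divide row 2 by 5; eliminate column r from the other rows.
Second iteration: most negative Z-row entry is -39/5 in column p, so p enters.
Ratio test on column p — row 1: (4/5)/(3/5) = 4/3; row 2: (23/5)/(1/5) = 23; row 3: (54/5)/(13/5) = 54/13; row 4: (87/5)/(9/5) = 29/3. Minimum is 4/3 at row 1 (w1 leaves); pivot element 3/5.
Divide row 1 by 3/5; eliminate column p from the other rows.
After both pivots, the entry at the Z-row, column w2 is -4.

-4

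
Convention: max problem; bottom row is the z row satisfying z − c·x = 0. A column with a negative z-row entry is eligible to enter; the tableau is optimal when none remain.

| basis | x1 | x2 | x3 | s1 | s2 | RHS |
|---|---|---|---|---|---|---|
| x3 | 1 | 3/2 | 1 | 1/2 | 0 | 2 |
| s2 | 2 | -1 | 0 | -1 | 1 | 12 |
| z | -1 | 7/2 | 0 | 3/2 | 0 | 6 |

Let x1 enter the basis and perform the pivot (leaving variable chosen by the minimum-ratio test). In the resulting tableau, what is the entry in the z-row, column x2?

Ratio test on column x1 — row 1: 2/1 = 2; row 2: 12/2 = 6. Minimum is 2 at row 1 (x3 leaves); pivot element 1.
Divide row 1 by 1; eliminate column x1 from the other rows.
z-row update in column x2: 7/2 − (-1)·(3/2) = 5.

5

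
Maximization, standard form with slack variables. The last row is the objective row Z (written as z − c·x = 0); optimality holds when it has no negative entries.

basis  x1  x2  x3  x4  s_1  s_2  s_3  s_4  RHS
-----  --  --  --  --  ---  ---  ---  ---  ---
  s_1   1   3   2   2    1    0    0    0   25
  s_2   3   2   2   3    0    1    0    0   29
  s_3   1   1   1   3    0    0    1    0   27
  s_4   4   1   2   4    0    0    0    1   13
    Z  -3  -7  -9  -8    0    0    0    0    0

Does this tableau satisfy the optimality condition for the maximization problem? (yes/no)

no

The Z-row has a negative entry -9 in column x3, so it is not optimal.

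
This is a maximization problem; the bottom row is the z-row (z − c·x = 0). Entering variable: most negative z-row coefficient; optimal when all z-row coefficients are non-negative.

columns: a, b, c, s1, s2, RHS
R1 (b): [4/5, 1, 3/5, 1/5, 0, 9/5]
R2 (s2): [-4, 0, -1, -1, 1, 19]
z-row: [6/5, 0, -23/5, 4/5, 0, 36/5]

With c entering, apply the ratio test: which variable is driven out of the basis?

b

Column c entries and ratios — b: (9/5)/(3/5) = 3; s2: -1 ≤ 0, skip.
Smallest ratio is 3 in the row of b, so b leaves.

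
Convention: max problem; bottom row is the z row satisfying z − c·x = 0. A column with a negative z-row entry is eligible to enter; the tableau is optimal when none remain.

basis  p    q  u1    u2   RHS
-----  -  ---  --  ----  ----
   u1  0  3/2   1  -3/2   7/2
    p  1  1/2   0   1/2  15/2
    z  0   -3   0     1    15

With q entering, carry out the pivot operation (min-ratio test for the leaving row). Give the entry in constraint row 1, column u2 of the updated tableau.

Ratio test on column q — row 1: (7/2)/(3/2) = 7/3; row 2: (15/2)/(1/2) = 15. Minimum is 7/3 at row 1 (u1 leaves); pivot element 3/2.
Divide row 1 by 3/2; eliminate column q from the other rows.
In the new row 1, the u2 entry is the old entry divided by the pivot: (-3/2)/(3/2) = -1.

-1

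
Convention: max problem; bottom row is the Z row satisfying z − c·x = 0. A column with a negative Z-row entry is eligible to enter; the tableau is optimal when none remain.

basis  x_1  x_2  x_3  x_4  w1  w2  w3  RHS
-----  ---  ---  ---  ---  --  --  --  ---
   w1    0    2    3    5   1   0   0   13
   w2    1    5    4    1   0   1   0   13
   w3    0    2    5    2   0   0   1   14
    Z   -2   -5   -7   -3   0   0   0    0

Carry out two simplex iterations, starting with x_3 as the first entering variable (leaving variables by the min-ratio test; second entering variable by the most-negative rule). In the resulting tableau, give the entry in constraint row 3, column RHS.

Ratio test on column x_3 — row 1: 13/3 = 13/3; row 2: 13/4 = 13/4; row 3: 14/5 = 14/5. Minimum is 14/5 at row 3 (w3 leaves); pivot element 5.
Divide row 3 by 5; eliminate column x_3 from the other rows.
Second iteration: most negative Z-row entry is -11/5 in column x_2, so x_2 enters.
Ratio test on column x_2 — row 1: (23/5)/(4/5) = 23/4; row 2: (9/5)/(17/5) = 9/17; row 3: (14/5)/(2/5) = 7. Minimum is 9/17 at row 2 (w2 leaves); pivot element 17/5.
Divide row 2 by 17/5; eliminate column x_2 from the other rows.
After both pivots, the entry at constraint row 3, column RHS is 44/17.

44/17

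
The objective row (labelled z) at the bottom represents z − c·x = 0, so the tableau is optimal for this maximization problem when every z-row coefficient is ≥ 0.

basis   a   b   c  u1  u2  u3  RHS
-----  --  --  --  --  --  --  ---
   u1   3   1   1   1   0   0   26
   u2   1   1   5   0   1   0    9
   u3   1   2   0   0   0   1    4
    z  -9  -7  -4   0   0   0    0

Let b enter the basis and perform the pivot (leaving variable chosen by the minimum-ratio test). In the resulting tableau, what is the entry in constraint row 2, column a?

Ratio test on column b — row 1: 26/1 = 26; row 2: 9/1 = 9; row 3: 4/2 = 2. Minimum is 2 at row 3 (u3 leaves); pivot element 2.
Divide row 3 by 2; eliminate column b from the other rows.
Row 2 update in column a: 1 − 1·(1/2) = 1/2.

1/2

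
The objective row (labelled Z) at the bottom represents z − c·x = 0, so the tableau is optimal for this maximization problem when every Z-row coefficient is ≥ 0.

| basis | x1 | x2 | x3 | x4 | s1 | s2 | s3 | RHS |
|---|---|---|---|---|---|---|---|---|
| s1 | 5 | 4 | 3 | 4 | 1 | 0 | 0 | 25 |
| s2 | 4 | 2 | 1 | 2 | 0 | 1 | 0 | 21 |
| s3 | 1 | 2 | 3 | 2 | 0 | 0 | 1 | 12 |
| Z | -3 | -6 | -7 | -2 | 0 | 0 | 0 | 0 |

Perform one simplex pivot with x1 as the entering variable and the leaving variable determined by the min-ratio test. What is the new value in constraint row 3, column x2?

6/5

Ratio test on column x1 — row 1: 25/5 = 5; row 2: 21/4 = 21/4; row 3: 12/1 = 12. Minimum is 5 at row 1 (s1 leaves); pivot element 5.
Divide row 1 by 5; eliminate column x1 from the other rows.
Row 3 update in column x2: 2 − 1·(4/5) = 6/5.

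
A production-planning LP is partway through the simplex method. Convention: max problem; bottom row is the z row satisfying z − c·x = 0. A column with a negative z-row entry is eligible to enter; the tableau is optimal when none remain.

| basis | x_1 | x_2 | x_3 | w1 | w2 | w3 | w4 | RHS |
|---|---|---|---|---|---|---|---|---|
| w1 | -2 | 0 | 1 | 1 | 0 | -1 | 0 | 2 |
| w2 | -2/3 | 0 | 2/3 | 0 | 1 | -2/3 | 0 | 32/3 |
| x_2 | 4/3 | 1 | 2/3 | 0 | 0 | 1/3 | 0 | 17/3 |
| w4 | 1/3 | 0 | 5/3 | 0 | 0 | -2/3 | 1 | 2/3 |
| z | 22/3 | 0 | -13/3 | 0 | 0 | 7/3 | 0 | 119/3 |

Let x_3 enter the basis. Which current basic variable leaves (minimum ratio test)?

w4

Column x_3 entries and ratios — w1: 2/1 = 2; w2: (32/3)/(2/3) = 16; x_2: (17/3)/(2/3) = 17/2; w4: (2/3)/(5/3) = 2/5.
Smallest ratio is 2/5 in the row of w4, so w4 leaves.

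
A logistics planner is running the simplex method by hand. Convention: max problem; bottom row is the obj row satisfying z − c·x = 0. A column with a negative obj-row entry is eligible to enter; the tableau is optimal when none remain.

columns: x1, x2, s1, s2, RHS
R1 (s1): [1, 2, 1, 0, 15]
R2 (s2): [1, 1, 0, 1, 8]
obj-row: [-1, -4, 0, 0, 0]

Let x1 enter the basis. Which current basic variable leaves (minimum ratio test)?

Column x1 entries and ratios — s1: 15/1 = 15; s2: 8/1 = 8.
Smallest ratio is 8 in the row of s2, so s2 leaves.

s2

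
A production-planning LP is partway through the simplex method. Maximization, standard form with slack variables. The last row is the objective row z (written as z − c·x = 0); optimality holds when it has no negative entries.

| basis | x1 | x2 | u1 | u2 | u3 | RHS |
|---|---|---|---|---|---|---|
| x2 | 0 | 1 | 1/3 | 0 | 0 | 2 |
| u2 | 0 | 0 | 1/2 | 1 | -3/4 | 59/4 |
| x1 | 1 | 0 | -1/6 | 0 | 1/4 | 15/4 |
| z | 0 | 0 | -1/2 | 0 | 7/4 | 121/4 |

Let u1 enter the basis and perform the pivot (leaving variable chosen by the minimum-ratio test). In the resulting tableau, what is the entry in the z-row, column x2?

3/2

Ratio test on column u1 — row 1: 2/(1/3) = 6; row 2: (59/4)/(1/2) = 59/2; row 3: entry -1/6 ≤ 0. Minimum is 6 at row 1 (x2 leaves); pivot element 1/3.
Divide row 1 by 1/3; eliminate column u1 from the other rows.
z-row update in column x2: 0 − (-1/2)·3 = 3/2.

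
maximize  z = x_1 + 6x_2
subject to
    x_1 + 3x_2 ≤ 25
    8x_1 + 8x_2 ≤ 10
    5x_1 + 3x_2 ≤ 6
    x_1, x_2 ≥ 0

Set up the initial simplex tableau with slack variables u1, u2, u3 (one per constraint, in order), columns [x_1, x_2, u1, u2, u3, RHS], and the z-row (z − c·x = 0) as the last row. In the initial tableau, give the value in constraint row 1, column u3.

Slack u3 belongs to constraint 3; its column is the unit vector e_3, so the entry in row 1 is 0.

0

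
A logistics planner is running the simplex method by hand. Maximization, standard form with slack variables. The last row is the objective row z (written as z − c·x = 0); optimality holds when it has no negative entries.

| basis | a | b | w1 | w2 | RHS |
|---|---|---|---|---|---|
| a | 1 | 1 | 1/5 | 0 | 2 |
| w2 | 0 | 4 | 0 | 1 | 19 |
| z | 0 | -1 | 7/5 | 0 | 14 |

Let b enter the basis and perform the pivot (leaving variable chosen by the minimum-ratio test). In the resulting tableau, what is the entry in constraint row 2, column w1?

-4/5

Ratio test on column b — row 1: 2/1 = 2; row 2: 19/4 = 19/4. Minimum is 2 at row 1 (a leaves); pivot element 1.
Divide row 1 by 1; eliminate column b from the other rows.
Row 2 update in column w1: 0 − 4·(1/5) = -4/5.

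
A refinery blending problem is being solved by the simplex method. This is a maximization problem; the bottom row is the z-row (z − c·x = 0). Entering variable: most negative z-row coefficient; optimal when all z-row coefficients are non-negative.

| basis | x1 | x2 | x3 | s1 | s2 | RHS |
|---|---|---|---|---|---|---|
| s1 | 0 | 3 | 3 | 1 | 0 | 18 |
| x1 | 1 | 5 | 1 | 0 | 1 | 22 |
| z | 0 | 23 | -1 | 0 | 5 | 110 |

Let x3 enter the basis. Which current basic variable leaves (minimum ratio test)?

s1

Column x3 entries and ratios — s1: 18/3 = 6; x1: 22/1 = 22.
Smallest ratio is 6 in the row of s1, so s1 leaves.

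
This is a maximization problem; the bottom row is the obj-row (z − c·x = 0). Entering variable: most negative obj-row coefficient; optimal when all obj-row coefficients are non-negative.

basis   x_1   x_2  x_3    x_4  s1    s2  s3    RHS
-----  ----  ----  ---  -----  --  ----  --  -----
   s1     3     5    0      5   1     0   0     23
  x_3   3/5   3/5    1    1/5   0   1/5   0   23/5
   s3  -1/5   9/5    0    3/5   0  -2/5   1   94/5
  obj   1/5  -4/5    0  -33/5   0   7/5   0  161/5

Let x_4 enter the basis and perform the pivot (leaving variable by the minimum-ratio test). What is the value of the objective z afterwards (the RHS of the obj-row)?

Ratio test on column x_4 — row 1: 23/5 = 23/5; row 2: (23/5)/(1/5) = 23; row 3: (94/5)/(3/5) = 94/3. Minimum is 23/5 at row 1 (s1 leaves); pivot element 5.
Pivot on row 1; the obj-row RHS becomes 161/5 − (-33/5)·(23/5) = 1564/25.

1564/25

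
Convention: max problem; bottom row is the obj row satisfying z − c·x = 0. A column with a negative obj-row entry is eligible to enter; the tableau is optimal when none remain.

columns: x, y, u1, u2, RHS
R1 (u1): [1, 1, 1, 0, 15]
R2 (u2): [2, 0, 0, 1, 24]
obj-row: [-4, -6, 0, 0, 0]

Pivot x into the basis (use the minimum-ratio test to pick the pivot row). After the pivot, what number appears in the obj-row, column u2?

2

Ratio test on column x — row 1: 15/1 = 15; row 2: 24/2 = 12. Minimum is 12 at row 2 (u2 leaves); pivot element 2.
Divide row 2 by 2; eliminate column x from the other rows.
obj-row update in column u2: 0 − (-4)·(1/2) = 2.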